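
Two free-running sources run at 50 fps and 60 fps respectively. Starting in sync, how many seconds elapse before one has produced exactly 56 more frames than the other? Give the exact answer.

5.6 seconds

The gap grows by |60 − 50| = 10 frames per second.
Time for a 56-frame gap: 56 ÷ (10) = 5.6 s.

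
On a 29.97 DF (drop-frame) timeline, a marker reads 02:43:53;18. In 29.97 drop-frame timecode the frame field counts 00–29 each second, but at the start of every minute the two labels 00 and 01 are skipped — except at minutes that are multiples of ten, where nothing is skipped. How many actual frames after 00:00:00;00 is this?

294714

Complete 10-minute blocks: 16, each 17982 frames → 287712.
Remaining 3 whole minutes in the current block: 1800 + 2 × 1798 = 5396 frames.
Within the current minute: 53 × 30 + 18 − 2 = 1606 (labels ;00/;01 skipped at this minute). Total = 287712 + 5396 + 1606 = 294714.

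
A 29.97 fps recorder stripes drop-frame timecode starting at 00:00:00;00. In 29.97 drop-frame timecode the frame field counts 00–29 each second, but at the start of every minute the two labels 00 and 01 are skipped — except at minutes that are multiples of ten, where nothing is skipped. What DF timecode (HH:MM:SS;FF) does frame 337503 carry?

03:07:41;11

Each 10-minute DF block holds 10 × 60 × 30 − 9 × 2 = 17982 frames. 337503 ÷ 17982 → 18 full blocks, remainder 13827.
Within the partial block the first minute is 1800 frames and each further minute 1798, so 7 further minute boundaries passed. Total skipped labels = 18 × 18 + 2 × 7 = 338.
Non-drop label index = 337503 + 338 = 337841; at 30 labels/s that is 03:07:41:11, i.e. DF 03:07:41;11.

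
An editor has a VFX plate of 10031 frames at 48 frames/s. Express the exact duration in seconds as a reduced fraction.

10031/48 seconds

Running time = 10031 ÷ (48) = 10031 × 1/48 = 10031/48 s.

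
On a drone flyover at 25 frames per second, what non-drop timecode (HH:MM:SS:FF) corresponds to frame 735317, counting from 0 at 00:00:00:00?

735317 ÷ 25 = 29412 full seconds, remainder 17 frames.
29412 s = 8 h 10 min 12 s.
Timecode: 08:10:12:17.

08:10:12:17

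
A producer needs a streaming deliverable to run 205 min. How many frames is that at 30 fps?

205 min = 12300 s.
Frames = 12300 × 30 = 369000.

369000 frames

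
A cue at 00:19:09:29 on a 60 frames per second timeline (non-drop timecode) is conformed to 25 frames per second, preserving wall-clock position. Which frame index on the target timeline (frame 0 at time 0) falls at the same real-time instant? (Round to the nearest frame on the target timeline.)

Source frame index: (0×3600 + 19×60 + 9) × 60 + 29 = 68969.
Real time: 68969 / (60) = 68969/60 s.
Target frame: (68969/60) × (25) = 344845/12 ≈ 28737.083 → 28737.

frame 28737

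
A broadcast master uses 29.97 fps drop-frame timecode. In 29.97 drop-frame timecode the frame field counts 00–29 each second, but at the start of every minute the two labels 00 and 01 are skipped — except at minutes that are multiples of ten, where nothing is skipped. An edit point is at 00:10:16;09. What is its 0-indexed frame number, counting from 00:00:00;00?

18471

Complete 10-minute blocks: 1, each 17982 frames → 17982.
Remaining 0 whole minutes in the current block: 0 frames.
Within the current minute: 16 × 30 + 9 = 489. Total = 17982 + 0 + 489 = 18471.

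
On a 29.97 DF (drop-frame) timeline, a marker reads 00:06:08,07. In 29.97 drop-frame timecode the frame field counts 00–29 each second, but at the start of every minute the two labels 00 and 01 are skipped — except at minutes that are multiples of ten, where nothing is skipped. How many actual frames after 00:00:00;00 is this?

11035

As if non-drop at 30 labels/s: (0 × 3600 + 6 × 60 + 8) × 30 + 7 = 11047.
Minute boundaries passed: 6; those not divisible by 10: 6 − 0 = 6; dropped labels = 2 × 6 = 12.
Actual frame index = 11047 − 12 = 11035.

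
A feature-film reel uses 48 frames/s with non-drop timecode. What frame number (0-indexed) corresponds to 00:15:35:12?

Total seconds to the label: (0 × 3600 + 15 × 60 + 35) = 935.
Frame index = 935 × 48 + 12 = 44892.

frame 44892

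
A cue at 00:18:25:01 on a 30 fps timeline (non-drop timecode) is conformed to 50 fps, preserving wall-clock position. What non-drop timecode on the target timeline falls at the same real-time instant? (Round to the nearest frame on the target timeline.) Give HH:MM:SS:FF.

Source frame index: (0×3600 + 18×60 + 25) × 30 + 1 = 33151.
Real time: 33151 / (30) = 33151/30 s.
Target frame: (33151/30) × (50) = 165755/3 ≈ 55251.667 → 55252.
At 50 labels/s: frame 55252 → 00:18:25:02.

00:18:25:02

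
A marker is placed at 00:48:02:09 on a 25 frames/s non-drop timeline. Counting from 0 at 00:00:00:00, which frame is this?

72059

Total seconds to the label: (0 × 3600 + 48 × 60 + 2) = 2882.
Frame index = 2882 × 25 + 9 = 72059.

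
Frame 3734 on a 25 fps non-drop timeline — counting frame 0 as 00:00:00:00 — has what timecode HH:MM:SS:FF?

00:02:29:09

3734 ÷ 25 = 149 full seconds, remainder 9 frames.
149 s = 0 h 2 min 29 s.
Timecode: 00:02:29:09.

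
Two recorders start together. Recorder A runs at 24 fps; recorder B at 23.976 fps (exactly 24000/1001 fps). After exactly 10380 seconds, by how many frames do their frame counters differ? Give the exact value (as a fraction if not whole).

249120/1001 frames

A emits 24 × 10380 = 249120 frames; B emits 24000/1001 × 10380 = 249120000/1001.
Difference = 249120/1001 frames (≈ 248.8711); B is behind A.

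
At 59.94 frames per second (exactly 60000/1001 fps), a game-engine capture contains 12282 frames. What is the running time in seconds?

Running time = 12282 / (60000/1001) = 204.9047 s.

204.9047 seconds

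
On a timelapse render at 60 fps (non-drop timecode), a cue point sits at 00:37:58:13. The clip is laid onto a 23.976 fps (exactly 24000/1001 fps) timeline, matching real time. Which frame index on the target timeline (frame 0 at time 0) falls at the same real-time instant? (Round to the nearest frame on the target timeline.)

Source frame index: (0×3600 + 37×60 + 58) × 60 + 13 = 136693.
Real time: 136693 / (60) = 136693/60 s.
Target frame: (136693/60) × (24000/1001) = 54677200/1001 ≈ 54622.577 → 54623.

frame 54623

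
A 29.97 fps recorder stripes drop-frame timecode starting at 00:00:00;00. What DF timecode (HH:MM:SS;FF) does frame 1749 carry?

Each 10-minute DF block holds 10 × 60 × 30 − 9 × 2 = 17982 frames. 1749 ÷ 17982 → 0 full blocks, remainder 1749.
Within the partial block the first minute is 1800 frames and each further minute 1798, so 0 further minute boundaries passed. Total skipped labels = 18 × 0 + 2 × 0 = 0.
Non-drop label index = 1749 + 0 = 1749; at 30 labels/s that is 00:00:58:09, i.e. DF 00:00:58;09.

00:00:58;09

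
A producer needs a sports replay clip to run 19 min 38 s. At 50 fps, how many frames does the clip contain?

19 min 38 s = 1178 s.
Frames = 1178 × 50 = 58900.

58900 frames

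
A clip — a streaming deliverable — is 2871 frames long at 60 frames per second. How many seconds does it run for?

47.85 seconds

Running time = 2871 / (60) = 47.85 s.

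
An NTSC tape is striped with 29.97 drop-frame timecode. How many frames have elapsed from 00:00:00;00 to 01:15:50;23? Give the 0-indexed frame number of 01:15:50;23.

136387

As if non-drop at 30 labels/s: (1 × 3600 + 15 × 60 + 50) × 30 + 23 = 136523.
Minute boundaries passed: 75; those not divisible by 10: 75 − 7 = 68; dropped labels = 2 × 68 = 136.
Actual frame index = 136523 − 136 = 136387.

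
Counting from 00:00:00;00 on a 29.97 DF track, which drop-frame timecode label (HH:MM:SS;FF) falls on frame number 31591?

Each 10-minute DF block holds 10 × 60 × 30 − 9 × 2 = 17982 frames. 31591 ÷ 17982 → 1 full block, remainder 13609.
Within the partial block the first minute is 1800 frames and each further minute 1798, so 7 further minute boundaries passed. Total skipped labels = 18 × 1 + 2 × 7 = 32.
Non-drop label index = 31591 + 32 = 31623; at 30 labels/s that is 00:17:34:03, i.e. DF 00:17:34;03.

00:17:34;03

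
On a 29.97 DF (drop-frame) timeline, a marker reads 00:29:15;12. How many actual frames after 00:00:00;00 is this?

52608

Complete 10-minute blocks: 2, each 17982 frames → 35964.
Remaining 9 whole minutes in the current block: 1800 + 8 × 1798 = 16184 frames.
Within the current minute: 15 × 30 + 12 − 2 = 460 (labels ;00/;01 skipped at this minute). Total = 35964 + 16184 + 460 = 52608.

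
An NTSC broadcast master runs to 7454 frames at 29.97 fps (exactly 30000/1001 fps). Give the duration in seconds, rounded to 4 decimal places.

Running time = 7454 × 1001/30000 = 3730727/15000 s ≈ 248.7151 s.

248.7151 seconds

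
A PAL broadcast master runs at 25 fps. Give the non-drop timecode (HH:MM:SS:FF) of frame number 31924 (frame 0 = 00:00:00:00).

31924 ÷ 25 = 1276 full seconds, remainder 24 frames.
1276 s = 0 h 21 min 16 s.
Timecode: 00:21:16:24.

00:21:16:24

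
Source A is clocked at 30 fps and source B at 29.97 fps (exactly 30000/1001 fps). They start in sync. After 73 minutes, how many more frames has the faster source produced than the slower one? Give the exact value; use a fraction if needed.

73 min = 4380 s.
A emits 30 × 4380 = 131400 frames; B emits 30000/1001 × 4380 = 131400000/1001.
Difference = 131400/1001 frames (≈ 131.2687); B is behind A.

131400/1001 frames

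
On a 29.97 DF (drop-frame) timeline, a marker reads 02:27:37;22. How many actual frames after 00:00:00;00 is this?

As if non-drop at 30 labels/s: (2 × 3600 + 27 × 60 + 37) × 30 + 22 = 265732.
Minute boundaries passed: 147; those not divisible by 10: 147 − 14 = 133; dropped labels = 2 × 133 = 266.
Actual frame index = 265732 − 266 = 265466.

265466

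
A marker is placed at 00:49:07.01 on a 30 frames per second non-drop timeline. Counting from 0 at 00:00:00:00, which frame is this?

Total seconds to the label: (0 × 3600 + 49 × 60 + 7) = 2947.
Frame index = 2947 × 30 + 1 = 88411.

88411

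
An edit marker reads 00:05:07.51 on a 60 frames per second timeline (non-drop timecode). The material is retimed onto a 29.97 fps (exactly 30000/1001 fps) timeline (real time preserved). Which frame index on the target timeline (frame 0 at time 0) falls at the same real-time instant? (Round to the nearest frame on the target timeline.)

Source frame index: (0×3600 + 5×60 + 7) × 60 + 51 = 18471.
Real time: 18471 / (60) = 6157/20 s.
Target frame: (6157/20) × (30000/1001) = 9235500/1001 ≈ 9226.274 → 9226.

frame 9226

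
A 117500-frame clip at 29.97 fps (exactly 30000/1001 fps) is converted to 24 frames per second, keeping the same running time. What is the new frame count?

94094 frames

Target frames = source frames × (target rate / source rate) = 117500 × (24)/(30000/1001) = 117500 × 1001/1250 = 94094.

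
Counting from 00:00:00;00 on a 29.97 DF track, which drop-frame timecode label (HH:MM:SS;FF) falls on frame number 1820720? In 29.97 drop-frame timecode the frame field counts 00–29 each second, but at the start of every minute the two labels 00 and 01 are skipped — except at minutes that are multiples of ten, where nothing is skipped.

16:52:31;12

Ten DF minutes hold 17982 frames, so frame 1820720 lies in block 101 (frames 1816182–1834163) with 4538 frames into that block.
The block's first minute is 1800 frames and the rest 1798 each; 4538 frames reaches minute 2, so 101 × 18 + 2 × 2 = 1822 labels have been skipped so far.
Adding those back, label number 1820720 + 1822 = 1822542 at 30 labels/s is 60751 s + 12 f = 16 h 52 min 31 s frame 12, i.e. 16:52:31;12.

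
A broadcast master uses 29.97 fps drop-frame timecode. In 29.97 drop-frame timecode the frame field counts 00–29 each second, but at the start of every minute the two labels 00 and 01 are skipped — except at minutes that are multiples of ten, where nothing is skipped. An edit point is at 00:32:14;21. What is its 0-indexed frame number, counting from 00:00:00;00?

57983

As if non-drop at 30 labels/s: (0 × 3600 + 32 × 60 + 14) × 30 + 21 = 58041.
Minute boundaries passed: 32; those not divisible by 10: 32 − 3 = 29; dropped labels = 2 × 29 = 58.
Actual frame index = 58041 − 58 = 57983.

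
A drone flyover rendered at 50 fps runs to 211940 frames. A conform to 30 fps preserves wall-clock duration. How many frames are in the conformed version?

Target frames = source frames × (target rate / source rate) = 211940 × (30)/(50) = 211940 × 3/5 = 127164.

127164 frames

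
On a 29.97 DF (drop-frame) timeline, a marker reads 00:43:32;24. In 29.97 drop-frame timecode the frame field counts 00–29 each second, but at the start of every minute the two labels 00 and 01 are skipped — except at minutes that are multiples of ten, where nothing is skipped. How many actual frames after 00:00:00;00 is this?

78306

Complete 10-minute blocks: 4, each 17982 frames → 71928.
Remaining 3 whole minutes in the current block: 1800 + 2 × 1798 = 5396 frames.
Within the current minute: 32 × 30 + 24 − 2 = 982 (labels ;00/;01 skipped at this minute). Total = 71928 + 5396 + 982 = 78306.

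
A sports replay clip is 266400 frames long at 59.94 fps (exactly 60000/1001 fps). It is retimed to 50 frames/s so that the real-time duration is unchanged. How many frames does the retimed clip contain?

222222 frames

Target frames = source frames × (target rate / source rate) = 266400 × (50)/(60000/1001) = 266400 × 1001/1200 = 222222.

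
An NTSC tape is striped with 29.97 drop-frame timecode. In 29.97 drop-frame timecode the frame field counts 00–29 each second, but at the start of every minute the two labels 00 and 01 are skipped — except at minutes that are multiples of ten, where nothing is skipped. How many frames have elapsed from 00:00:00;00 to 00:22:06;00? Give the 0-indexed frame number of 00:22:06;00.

Complete 10-minute blocks: 2, each 17982 frames → 35964.
Remaining 2 whole minutes in the current block: 1800 + 1 × 1798 = 3598 frames.
Within the current minute: 6 × 30 + 0 − 2 = 178 (labels ;00/;01 skipped at this minute). Total = 35964 + 3598 + 178 = 39740.

39740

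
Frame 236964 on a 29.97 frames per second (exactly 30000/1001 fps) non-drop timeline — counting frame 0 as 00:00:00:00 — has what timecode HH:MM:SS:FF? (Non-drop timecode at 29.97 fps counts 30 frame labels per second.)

236964 ÷ 30 = 7898 full seconds, remainder 24 frames.
7898 s = 2 h 11 min 38 s.
Timecode: 02:11:38:24.

02:11:38:24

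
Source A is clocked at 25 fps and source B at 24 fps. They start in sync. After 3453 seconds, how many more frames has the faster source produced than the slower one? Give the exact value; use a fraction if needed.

A emits 25 × 3453 = 86325 frames; B emits 24 × 3453 = 82872.
Difference = 3453 frames; B is behind A.

3453 frames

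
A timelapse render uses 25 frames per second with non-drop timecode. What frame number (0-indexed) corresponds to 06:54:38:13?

Total seconds to the label: (6 × 3600 + 54 × 60 + 38) = 24878.
Frame index = 24878 × 25 + 13 = 621963.

frame 621963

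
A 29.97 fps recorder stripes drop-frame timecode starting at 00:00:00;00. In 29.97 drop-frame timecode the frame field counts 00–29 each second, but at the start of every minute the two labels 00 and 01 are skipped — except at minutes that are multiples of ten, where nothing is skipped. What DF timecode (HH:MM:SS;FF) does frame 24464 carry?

Ten DF minutes hold 17982 frames, so frame 24464 lies in block 1 (frames 17982–35963) with 6482 frames into that block.
The block's first minute is 1800 frames and the rest 1798 each; 6482 frames reaches minute 3, so 1 × 18 + 3 × 2 = 24 labels have been skipped so far.
Adding those back, label number 24464 + 24 = 24488 at 30 labels/s is 816 s + 8 f = 0 h 13 min 36 s frame 8, i.e. 00:13:36;08.

00:13:36;08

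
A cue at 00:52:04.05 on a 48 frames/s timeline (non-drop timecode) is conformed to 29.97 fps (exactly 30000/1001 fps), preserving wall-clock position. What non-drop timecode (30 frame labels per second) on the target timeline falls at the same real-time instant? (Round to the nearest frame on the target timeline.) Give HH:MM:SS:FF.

Source frame index: (0×3600 + 52×60 + 4) × 48 + 5 = 149957.
Real time: 149957 / (48) = 149957/48 s.
Target frame: (149957/48) × (30000/1001) = 93723125/1001 ≈ 93629.496 → 93629.
At 30 labels/s: frame 93629 → 00:52:00:29.

00:52:00:29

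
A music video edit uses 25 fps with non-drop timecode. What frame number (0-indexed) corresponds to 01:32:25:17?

Total seconds to the label: (1 × 3600 + 32 × 60 + 25) = 5545.
Frame index = 5545 × 25 + 17 = 138642.

138642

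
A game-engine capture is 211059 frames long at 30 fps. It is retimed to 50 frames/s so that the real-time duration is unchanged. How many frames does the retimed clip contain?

351765 frames

Target frames = source frames × (target rate / source rate) = 211059 × (50)/(30) = 211059 × 5/3 = 351765.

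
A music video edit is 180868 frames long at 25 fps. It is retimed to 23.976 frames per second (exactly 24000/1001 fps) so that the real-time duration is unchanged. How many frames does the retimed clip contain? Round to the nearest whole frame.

Frames at target rate = 180868 × (24000/1001) / (25) = 173633280/1001 ≈ 173459.820.
Nearest whole frame: 173460.

173460 frames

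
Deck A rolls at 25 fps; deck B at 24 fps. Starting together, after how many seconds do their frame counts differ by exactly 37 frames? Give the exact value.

37 seconds

The gap grows by |24 − 25| = 1 frame per second.
Time for a 37-frame gap: 37 ÷ (1) = 37 s.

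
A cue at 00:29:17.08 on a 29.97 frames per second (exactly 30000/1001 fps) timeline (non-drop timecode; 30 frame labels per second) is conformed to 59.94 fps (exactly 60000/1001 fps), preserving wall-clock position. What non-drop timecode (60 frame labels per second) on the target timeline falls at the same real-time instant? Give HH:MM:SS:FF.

00:29:17:16

Source frame index: (0×3600 + 29×60 + 17) × 30 + 8 = 52718.
Real time: 52718 / (30000/1001) = 26385359/15000 s.
Target frame: (26385359/15000) × (60000/1001) = 105436.
At 60 labels/s: frame 105436 → 00:29:17:16.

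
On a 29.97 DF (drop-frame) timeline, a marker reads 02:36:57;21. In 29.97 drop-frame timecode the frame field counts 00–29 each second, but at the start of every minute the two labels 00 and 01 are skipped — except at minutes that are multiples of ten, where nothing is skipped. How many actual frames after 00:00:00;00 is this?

Complete 10-minute blocks: 15, each 17982 frames → 269730.
Remaining 6 whole minutes in the current block: 1800 + 5 × 1798 = 10790 frames.
Within the current minute: 57 × 30 + 21 − 2 = 1729 (labels ;00/;01 skipped at this minute). Total = 269730 + 10790 + 1729 = 282249.

282249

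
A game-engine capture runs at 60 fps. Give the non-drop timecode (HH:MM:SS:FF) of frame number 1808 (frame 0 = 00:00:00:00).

1808 ÷ 60 = 30 full seconds, remainder 8 frames.
30 s = 0 h 0 min 30 s.
Timecode: 00:00:30:08.

00:00:30:08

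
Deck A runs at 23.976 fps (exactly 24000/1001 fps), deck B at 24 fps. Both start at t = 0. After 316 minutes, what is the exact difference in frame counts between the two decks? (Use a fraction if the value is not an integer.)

455040/1001 frames

316 min = 18960 s.
A emits 24000/1001 × 18960 = 455040000/1001 frames; B emits 24 × 18960 = 455040.
Difference = 455040/1001 frames (≈ 454.5854); B is ahead of A.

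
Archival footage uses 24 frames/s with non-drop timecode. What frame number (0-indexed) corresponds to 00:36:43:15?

Total seconds to the label: (0 × 3600 + 36 × 60 + 43) = 2203.
Frame index = 2203 × 24 + 15 = 52887.

52887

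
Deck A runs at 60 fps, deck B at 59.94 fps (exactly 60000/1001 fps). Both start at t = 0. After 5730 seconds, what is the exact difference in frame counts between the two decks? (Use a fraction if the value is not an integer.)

A emits 60 × 5730 = 343800 frames; B emits 60000/1001 × 5730 = 343800000/1001.
Difference = 343800/1001 frames (≈ 343.4565); B is behind A.

343800/1001 frames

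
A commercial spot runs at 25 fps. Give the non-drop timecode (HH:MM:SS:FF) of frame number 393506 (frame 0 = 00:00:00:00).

04:22:20:06

393506 ÷ 25 = 15740 full seconds, remainder 6 frames.
15740 s = 4 h 22 min 20 s.
Timecode: 04:22:20:06.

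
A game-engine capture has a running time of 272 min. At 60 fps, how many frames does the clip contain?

979200 frames

272 min = 16320 s.
Frames = 16320 × 60 = 979200.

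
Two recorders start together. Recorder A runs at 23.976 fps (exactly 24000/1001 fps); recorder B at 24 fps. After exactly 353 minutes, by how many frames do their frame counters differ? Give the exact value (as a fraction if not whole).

508320/1001 frames

353 min = 21180 s.
A emits 24000/1001 × 21180 = 508320000/1001 frames; B emits 24 × 21180 = 508320.
Difference = 508320/1001 frames (≈ 507.8122); B is ahead of A.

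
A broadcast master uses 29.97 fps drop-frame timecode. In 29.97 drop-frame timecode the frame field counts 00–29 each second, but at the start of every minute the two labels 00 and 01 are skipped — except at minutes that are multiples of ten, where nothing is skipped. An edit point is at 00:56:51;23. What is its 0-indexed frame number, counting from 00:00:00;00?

102251

As if non-drop at 30 labels/s: (0 × 3600 + 56 × 60 + 51) × 30 + 23 = 102353.
Minute boundaries passed: 56; those not divisible by 10: 56 − 5 = 51; dropped labels = 2 × 51 = 102.
Actual frame index = 102353 − 102 = 102251.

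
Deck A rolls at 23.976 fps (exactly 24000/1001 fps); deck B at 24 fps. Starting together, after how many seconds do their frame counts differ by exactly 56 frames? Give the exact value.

7007/3 seconds

The gap grows by |24 − 24000/1001| = 24/1001 frames per second.
Time for a 56-frame gap: 56 ÷ (24/1001) = 7007/3 s.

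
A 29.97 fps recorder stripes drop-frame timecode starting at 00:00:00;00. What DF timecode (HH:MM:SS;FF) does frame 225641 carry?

Each 10-minute DF block holds 10 × 60 × 30 − 9 × 2 = 17982 frames. 225641 ÷ 17982 → 12 full blocks, remainder 9857.
Within the partial block the first minute is 1800 frames and each further minute 1798, so 5 further minute boundaries passed. Total skipped labels = 18 × 12 + 2 × 5 = 226.
Non-drop label index = 225641 + 226 = 225867; at 30 labels/s that is 02:05:28:27, i.e. DF 02:05:28;27.

02:05:28;27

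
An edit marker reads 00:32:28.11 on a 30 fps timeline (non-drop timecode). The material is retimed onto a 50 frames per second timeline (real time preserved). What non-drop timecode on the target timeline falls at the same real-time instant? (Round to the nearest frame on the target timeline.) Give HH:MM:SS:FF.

Source frame index: (0×3600 + 32×60 + 28) × 30 + 11 = 58451.
Real time: 58451 / (30) = 58451/30 s.
Target frame: (58451/30) × (50) = 292255/3 ≈ 97418.333 → 97418.
At 50 labels/s: frame 97418 → 00:32:28:18.

00:32:28:18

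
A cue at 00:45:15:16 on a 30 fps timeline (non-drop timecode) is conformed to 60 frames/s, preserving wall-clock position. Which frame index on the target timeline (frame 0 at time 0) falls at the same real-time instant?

frame 162932

Source frame index: (0×3600 + 45×60 + 15) × 30 + 16 = 81466.
Real time: 81466 / (30) = 40733/15 s.
Target frame: (40733/15) × (60) = 162932.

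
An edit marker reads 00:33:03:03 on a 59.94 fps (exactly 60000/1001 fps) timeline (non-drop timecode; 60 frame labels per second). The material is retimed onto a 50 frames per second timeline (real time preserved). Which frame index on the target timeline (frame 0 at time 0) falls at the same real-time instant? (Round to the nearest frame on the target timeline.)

frame 99252

Source frame index: (0×3600 + 33×60 + 3) × 60 + 3 = 118983.
Real time: 118983 / (60000/1001) = 39700661/20000 s.
Target frame: (39700661/20000) × (50) = 39700661/400 ≈ 99251.652 → 99252.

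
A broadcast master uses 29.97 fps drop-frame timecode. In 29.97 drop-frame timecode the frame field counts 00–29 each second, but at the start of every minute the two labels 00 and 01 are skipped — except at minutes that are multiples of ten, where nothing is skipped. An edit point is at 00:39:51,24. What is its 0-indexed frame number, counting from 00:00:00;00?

71682

Complete 10-minute blocks: 3, each 17982 frames → 53946.
Remaining 9 whole minutes in the current block: 1800 + 8 × 1798 = 16184 frames.
Within the current minute: 51 × 30 + 24 − 2 = 1552 (labels ;00/;01 skipped at this minute). Total = 53946 + 16184 + 1552 = 71682.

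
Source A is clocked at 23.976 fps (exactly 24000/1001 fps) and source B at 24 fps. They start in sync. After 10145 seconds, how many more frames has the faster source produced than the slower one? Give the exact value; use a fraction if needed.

A emits 24000/1001 × 10145 = 243480000/1001 frames; B emits 24 × 10145 = 243480.
Difference = 243480/1001 frames (≈ 243.2368); B is ahead of A.

243480/1001 frames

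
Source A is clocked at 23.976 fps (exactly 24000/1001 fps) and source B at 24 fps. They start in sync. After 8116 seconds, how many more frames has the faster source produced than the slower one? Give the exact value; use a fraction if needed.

194784/1001 frames

A emits 24000/1001 × 8116 = 194784000/1001 frames; B emits 24 × 8116 = 194784.
Difference = 194784/1001 frames (≈ 194.5894); B is ahead of A.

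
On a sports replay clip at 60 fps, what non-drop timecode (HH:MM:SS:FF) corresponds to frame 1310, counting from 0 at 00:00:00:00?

1310 ÷ 60 = 21 full seconds, remainder 50 frames.
21 s = 0 h 0 min 21 s.
Timecode: 00:00:21:50.

00:00:21:50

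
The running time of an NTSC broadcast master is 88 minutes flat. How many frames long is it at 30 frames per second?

88 min = 5280 s.
Frames = 5280 × 30 = 158400.

158400 frames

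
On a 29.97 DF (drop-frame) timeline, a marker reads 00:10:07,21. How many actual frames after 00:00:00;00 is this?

18213

Complete 10-minute blocks: 1, each 17982 frames → 17982.
Remaining 0 whole minutes in the current block: 0 frames.
Within the current minute: 7 × 30 + 21 = 231. Total = 17982 + 0 + 231 = 18213.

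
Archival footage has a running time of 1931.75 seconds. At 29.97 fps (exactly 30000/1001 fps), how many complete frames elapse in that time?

Frames = 1931.75 × 30000/1001 = 57952500/1001 ≈ 57894.6054.
Complete frames: 57894.

57894 frames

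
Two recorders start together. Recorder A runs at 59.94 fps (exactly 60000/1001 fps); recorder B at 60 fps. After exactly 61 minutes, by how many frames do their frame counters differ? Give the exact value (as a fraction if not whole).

61 min = 3660 s.
A emits 60000/1001 × 3660 = 219600000/1001 frames; B emits 60 × 3660 = 219600.
Difference = 219600/1001 frames (≈ 219.3806); B is ahead of A.

219600/1001 frames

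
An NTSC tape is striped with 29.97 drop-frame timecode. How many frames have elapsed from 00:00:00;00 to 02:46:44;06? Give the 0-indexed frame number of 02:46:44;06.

As if non-drop at 30 labels/s: (2 × 3600 + 46 × 60 + 44) × 30 + 6 = 300126.
Minute boundaries passed: 166; those not divisible by 10: 166 − 16 = 150; dropped labels = 2 × 150 = 300.
Actual frame index = 300126 − 300 = 299826.

299826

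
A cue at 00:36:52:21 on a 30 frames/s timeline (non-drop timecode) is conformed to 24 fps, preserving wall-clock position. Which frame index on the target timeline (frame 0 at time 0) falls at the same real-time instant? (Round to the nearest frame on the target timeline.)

frame 53105

Source frame index: (0×3600 + 36×60 + 52) × 30 + 21 = 66381.
Real time: 66381 / (30) = 22127/10 s.
Target frame: (22127/10) × (24) = 265524/5 ≈ 53104.800 → 53105.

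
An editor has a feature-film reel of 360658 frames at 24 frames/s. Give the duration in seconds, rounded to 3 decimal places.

Running time = 360658 × 1/24 = 180329/12 s ≈ 15027.417 s.

15027.417 seconds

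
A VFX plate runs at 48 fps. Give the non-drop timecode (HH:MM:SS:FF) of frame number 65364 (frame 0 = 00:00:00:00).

00:22:41:36

65364 ÷ 48 = 1361 full seconds, remainder 36 frames.
1361 s = 0 h 22 min 41 s.
Timecode: 00:22:41:36.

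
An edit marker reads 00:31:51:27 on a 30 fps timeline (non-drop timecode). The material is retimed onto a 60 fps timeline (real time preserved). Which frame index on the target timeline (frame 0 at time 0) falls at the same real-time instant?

frame 114714

Source frame index: (0×3600 + 31×60 + 51) × 30 + 27 = 57357.
Real time: 57357 / (30) = 19119/10 s.
Target frame: (19119/10) × (60) = 114714.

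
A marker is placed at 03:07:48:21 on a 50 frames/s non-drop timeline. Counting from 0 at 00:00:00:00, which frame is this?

Total seconds to the label: (3 × 3600 + 7 × 60 + 48) = 11268.
Frame index = 11268 × 50 + 21 = 563421.

563421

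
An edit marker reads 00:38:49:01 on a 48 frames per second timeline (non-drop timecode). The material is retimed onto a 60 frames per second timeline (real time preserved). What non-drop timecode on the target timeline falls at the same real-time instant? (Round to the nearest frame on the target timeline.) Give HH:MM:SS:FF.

Source frame index: (0×3600 + 38×60 + 49) × 48 + 1 = 111793.
Real time: 111793 / (48) = 111793/48 s.
Target frame: (111793/48) × (60) = 558965/4 ≈ 139741.250 → 139741.
At 60 labels/s: frame 139741 → 00:38:49:01.

00:38:49:01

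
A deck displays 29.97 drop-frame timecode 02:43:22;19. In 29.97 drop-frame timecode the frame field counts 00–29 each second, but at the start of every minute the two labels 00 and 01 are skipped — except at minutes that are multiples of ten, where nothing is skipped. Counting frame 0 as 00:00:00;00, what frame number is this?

293785

Complete 10-minute blocks: 16, each 17982 frames → 287712.
Remaining 3 whole minutes in the current block: 1800 + 2 × 1798 = 5396 frames.
Within the current minute: 22 × 30 + 19 − 2 = 677 (labels ;00/;01 skipped at this minute). Total = 287712 + 5396 + 677 = 293785.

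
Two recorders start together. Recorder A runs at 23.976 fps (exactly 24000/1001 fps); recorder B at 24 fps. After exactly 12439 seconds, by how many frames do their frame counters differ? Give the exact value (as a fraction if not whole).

42648/143 frames

A emits 24000/1001 × 12439 = 42648000/143 frames; B emits 24 × 12439 = 298536.
Difference = 42648/143 frames (≈ 298.2378); B is ahead of A.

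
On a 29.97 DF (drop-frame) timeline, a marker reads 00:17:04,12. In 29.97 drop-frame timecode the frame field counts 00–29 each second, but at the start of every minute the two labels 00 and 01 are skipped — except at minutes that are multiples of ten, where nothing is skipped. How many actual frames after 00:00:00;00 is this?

Complete 10-minute blocks: 1, each 17982 frames → 17982.
Remaining 7 whole minutes in the current block: 1800 + 6 × 1798 = 12588 frames.
Within the current minute: 4 × 30 + 12 − 2 = 130 (labels ;00/;01 skipped at this minute). Total = 17982 + 12588 + 130 = 30700.

30700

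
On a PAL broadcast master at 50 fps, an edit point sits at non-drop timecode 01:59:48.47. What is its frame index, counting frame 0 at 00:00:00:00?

Total seconds to the label: (1 × 3600 + 59 × 60 + 48) = 7188.
Frame index = 7188 × 50 + 47 = 359447.

359447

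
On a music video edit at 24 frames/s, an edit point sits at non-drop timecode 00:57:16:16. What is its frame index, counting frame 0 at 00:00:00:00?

Total seconds to the label: (0 × 3600 + 57 × 60 + 16) = 3436.
Frame index = 3436 × 24 + 16 = 82480.

frame 82480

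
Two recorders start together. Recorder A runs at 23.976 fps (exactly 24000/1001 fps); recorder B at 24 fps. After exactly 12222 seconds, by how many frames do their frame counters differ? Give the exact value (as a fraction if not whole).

A emits 24000/1001 × 12222 = 41904000/143 frames; B emits 24 × 12222 = 293328.
Difference = 41904/143 frames (≈ 293.0350); B is ahead of A.

41904/143 frames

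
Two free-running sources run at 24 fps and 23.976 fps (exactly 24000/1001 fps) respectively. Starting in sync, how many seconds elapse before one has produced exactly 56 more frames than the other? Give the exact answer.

The gap grows by |24000/1001 − 24| = 24/1001 frames per second.
Time for a 56-frame gap: 56 ÷ (24/1001) = 7007/3 s.

7007/3 seconds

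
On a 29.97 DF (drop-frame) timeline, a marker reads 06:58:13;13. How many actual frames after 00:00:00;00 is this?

Complete 10-minute blocks: 41, each 17982 frames → 737262.
Remaining 8 whole minutes in the current block: 1800 + 7 × 1798 = 14386 frames.
Within the current minute: 13 × 30 + 13 − 2 = 401 (labels ;00/;01 skipped at this minute). Total = 737262 + 14386 + 401 = 752049.

752049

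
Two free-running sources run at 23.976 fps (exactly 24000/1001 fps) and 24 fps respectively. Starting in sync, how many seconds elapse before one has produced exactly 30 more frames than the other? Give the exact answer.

The gap grows by |24 − 24000/1001| = 24/1001 frames per second.
Time for a 30-frame gap: 30 ÷ (24/1001) = 1251.25 s.

1251.25 seconds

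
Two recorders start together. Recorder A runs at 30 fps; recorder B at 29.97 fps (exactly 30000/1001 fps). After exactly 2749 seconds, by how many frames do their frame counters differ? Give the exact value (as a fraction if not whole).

82470/1001 frames

A emits 30 × 2749 = 82470 frames; B emits 30000/1001 × 2749 = 82470000/1001.
Difference = 82470/1001 frames (≈ 82.3876); B is behind A.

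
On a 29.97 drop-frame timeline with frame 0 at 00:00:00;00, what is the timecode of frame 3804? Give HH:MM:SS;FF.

Each 10-minute DF block holds 10 × 60 × 30 − 9 × 2 = 17982 frames. 3804 ÷ 17982 → 0 full blocks, remainder 3804.
Within the partial block the first minute is 1800 frames and each further minute 1798, so 2 further minute boundaries passed. Total skipped labels = 18 × 0 + 2 × 2 = 4.
Non-drop label index = 3804 + 4 = 3808; at 30 labels/s that is 00:02:06:28, i.e. DF 00:02:06;28.

00:02:06;28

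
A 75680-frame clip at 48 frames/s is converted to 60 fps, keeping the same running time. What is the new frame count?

Target frames = source frames × (target rate / source rate) = 75680 × (60)/(48) = 75680 × 5/4 = 94600.

94600 frames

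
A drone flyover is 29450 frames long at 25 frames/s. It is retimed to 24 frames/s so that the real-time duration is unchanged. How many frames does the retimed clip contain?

28272 frames

Target frames = source frames × (target rate / source rate) = 29450 × (24)/(25) = 29450 × 24/25 = 28272.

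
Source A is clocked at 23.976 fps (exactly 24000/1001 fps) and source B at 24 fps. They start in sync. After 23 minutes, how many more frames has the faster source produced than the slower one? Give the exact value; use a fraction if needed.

23 min = 1380 s.
A emits 24000/1001 × 1380 = 33120000/1001 frames; B emits 24 × 1380 = 33120.
Difference = 33120/1001 frames (≈ 33.0869); B is ahead of A.

33120/1001 frames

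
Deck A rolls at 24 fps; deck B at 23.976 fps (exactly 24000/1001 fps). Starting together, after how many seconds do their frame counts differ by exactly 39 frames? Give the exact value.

1626.625 seconds

The gap grows by |24000/1001 − 24| = 24/1001 frames per second.
Time for a 39-frame gap: 39 ÷ (24/1001) = 1626.625 s.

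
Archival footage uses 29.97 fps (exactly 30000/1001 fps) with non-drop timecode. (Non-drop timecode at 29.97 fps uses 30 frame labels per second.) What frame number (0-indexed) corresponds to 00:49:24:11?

88931

Total seconds to the label: (0 × 3600 + 49 × 60 + 24) = 2964.
Frame index = 2964 × 30 + 11 = 88931.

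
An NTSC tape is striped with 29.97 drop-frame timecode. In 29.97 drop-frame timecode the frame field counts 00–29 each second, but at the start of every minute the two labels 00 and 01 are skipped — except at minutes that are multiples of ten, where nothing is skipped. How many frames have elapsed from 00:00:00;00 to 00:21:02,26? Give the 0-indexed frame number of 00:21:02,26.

Complete 10-minute blocks: 2, each 17982 frames → 35964.
Remaining 1 whole minute in the current block: 1800 + 0 × 1798 = 1800 frames.
Within the current minute: 2 × 30 + 26 − 2 = 84 (labels ;00/;01 skipped at this minute). Total = 35964 + 1800 + 84 = 37848.

37848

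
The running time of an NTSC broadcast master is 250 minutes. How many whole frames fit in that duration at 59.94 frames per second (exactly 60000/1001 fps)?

250 min = 15000 s.
Frames = 15000 × 60000/1001 = 900000000/1001 ≈ 899100.8991.
Complete frames: 899100.

899100 frames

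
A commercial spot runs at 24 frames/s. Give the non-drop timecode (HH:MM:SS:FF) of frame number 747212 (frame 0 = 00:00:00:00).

747212 ÷ 24 = 31133 full seconds, remainder 20 frames.
31133 s = 8 h 38 min 53 s.
Timecode: 08:38:53:20.

08:38:53:20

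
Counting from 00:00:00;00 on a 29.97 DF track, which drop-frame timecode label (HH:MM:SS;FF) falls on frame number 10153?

00:05:38;23

Ten DF minutes hold 17982 frames, so frame 10153 lies in block 0 (frames 0–17981) with 10153 frames into that block.
The block's first minute is 1800 frames and the rest 1798 each; 10153 frames reaches minute 5, so 0 × 18 + 5 × 2 = 10 labels have been skipped so far.
Adding those back, label number 10153 + 10 = 10163 at 30 labels/s is 338 s + 23 f = 0 h 5 min 38 s frame 23, i.e. 00:05:38;23.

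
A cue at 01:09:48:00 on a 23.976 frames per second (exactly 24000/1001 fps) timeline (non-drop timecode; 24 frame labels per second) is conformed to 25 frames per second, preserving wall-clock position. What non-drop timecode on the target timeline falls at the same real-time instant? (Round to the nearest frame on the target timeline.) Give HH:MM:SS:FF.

01:09:52:05

Source frame index: (1×3600 + 9×60 + 48) × 24 + 0 = 100512.
Real time: 100512 / (24000/1001) = 1048047/250 s.
Target frame: (1048047/250) × (25) = 1048047/10 ≈ 104804.700 → 104805.
At 25 labels/s: frame 104805 → 01:09:52:05.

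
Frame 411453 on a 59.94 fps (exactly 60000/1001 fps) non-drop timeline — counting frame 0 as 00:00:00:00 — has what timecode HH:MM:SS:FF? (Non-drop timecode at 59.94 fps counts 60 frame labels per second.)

411453 ÷ 60 = 6857 full seconds, remainder 33 frames.
6857 s = 1 h 54 min 17 s.
Timecode: 01:54:17:33.

01:54:17:33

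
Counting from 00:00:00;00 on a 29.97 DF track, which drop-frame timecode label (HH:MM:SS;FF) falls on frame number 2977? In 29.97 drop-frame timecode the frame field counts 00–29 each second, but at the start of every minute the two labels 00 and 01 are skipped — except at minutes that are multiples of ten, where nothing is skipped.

Ten DF minutes hold 17982 frames, so frame 2977 lies in block 0 (frames 0–17981) with 2977 frames into that block.
The block's first minute is 1800 frames and the rest 1798 each; 2977 frames reaches minute 1, so 0 × 18 + 1 × 2 = 2 labels have been skipped so far.
Adding those back, label number 2977 + 2 = 2979 at 30 labels/s is 99 s + 9 f = 0 h 1 min 39 s frame 9, i.e. 00:01:39;09.

00:01:39;09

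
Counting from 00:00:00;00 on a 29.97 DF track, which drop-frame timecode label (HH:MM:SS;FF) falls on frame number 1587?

Each 10-minute DF block holds 10 × 60 × 30 − 9 × 2 = 17982 frames. 1587 ÷ 17982 → 0 full blocks, remainder 1587.
Within the partial block the first minute is 1800 frames and each further minute 1798, so 0 further minute boundaries passed. Total skipped labels = 18 × 0 + 2 × 0 = 0.
Non-drop label index = 1587 + 0 = 1587; at 30 labels/s that is 00:00:52:27, i.e. DF 00:00:52;27.

00:00:52;27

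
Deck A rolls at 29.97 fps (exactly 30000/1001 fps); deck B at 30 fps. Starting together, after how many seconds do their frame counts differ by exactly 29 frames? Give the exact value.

The gap grows by |30 − 30000/1001| = 30/1001 frames per second.
Time for a 29-frame gap: 29 ÷ (30/1001) = 29029/30 s.

29029/30 seconds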